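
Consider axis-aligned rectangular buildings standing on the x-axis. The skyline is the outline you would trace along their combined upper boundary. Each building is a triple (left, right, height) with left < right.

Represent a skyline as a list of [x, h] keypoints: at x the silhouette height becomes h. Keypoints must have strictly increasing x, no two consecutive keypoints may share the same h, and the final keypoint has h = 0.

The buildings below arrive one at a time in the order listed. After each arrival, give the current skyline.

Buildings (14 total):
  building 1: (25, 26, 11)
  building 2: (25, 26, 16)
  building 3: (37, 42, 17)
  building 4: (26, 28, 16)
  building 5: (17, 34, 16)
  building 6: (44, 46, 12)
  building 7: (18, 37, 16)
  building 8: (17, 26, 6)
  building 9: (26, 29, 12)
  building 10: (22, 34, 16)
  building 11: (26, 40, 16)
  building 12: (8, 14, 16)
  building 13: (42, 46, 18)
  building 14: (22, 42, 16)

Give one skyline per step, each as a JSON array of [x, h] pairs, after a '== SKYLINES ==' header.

== SKYLINES ==
[[25,11],[26,0]]
[[25,16],[26,0]]
[[25,16],[26,0],[37,17],[42,0]]
[[25,16],[28,0],[37,17],[42,0]]
[[17,16],[34,0],[37,17],[42,0]]
[[17,16],[34,0],[37,17],[42,0],[44,12],[46,0]]
[[17,16],[37,17],[42,0],[44,12],[46,0]]
[[17,16],[37,17],[42,0],[44,12],[46,0]]
[[17,16],[37,17],[42,0],[44,12],[46,0]]
[[17,16],[37,17],[42,0],[44,12],[46,0]]
[[17,16],[37,17],[42,0],[44,12],[46,0]]
[[8,16],[14,0],[17,16],[37,17],[42,0],[44,12],[46,0]]
[[8,16],[14,0],[17,16],[37,17],[42,18],[46,0]]
[[8,16],[14,0],[17,16],[37,17],[42,18],[46,0]]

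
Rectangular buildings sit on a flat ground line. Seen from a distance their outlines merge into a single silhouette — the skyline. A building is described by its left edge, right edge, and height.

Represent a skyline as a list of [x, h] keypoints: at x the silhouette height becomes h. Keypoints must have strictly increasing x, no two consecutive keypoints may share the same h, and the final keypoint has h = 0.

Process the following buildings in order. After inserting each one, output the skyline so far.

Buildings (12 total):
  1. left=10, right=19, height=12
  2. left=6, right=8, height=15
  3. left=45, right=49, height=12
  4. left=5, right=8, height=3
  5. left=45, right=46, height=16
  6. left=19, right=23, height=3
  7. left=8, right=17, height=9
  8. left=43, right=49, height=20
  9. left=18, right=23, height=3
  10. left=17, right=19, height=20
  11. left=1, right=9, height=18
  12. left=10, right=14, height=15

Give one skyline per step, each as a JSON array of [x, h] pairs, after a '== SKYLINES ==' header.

== SKYLINES ==
[[10,12],[19,0]]
[[6,15],[8,0],[10,12],[19,0]]
[[6,15],[8,0],[10,12],[19,0],[45,12],[49,0]]
[[5,3],[6,15],[8,0],[10,12],[19,0],[45,12],[49,0]]
[[5,3],[6,15],[8,0],[10,12],[19,0],[45,16],[46,12],[49,0]]
[[5,3],[6,15],[8,0],[10,12],[19,3],[23,0],[45,16],[46,12],[49,0]]
[[5,3],[6,15],[8,9],[10,12],[19,3],[23,0],[45,16],[46,12],[49,0]]
[[5,3],[6,15],[8,9],[10,12],[19,3],[23,0],[43,20],[49,0]]
[[5,3],[6,15],[8,9],[10,12],[19,3],[23,0],[43,20],[49,0]]
[[5,3],[6,15],[8,9],[10,12],[17,20],[19,3],[23,0],[43,20],[49,0]]
[[1,18],[9,9],[10,12],[17,20],[19,3],[23,0],[43,20],[49,0]]
[[1,18],[9,9],[10,15],[14,12],[17,20],[19,3],[23,0],[43,20],[49,0]]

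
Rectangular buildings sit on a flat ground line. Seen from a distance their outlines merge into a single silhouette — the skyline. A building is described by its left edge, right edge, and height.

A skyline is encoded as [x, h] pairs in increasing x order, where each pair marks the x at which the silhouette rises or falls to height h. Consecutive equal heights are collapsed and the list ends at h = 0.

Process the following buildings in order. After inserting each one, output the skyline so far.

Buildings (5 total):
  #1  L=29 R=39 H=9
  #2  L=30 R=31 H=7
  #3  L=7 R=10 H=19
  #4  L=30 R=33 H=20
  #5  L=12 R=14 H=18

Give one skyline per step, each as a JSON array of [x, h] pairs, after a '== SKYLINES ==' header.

== SKYLINES ==
[[29,9],[39,0]]
[[29,9],[39,0]]
[[7,19],[10,0],[29,9],[39,0]]
[[7,19],[10,0],[29,9],[30,20],[33,9],[39,0]]
[[7,19],[10,0],[12,18],[14,0],[29,9],[30,20],[33,9],[39,0]]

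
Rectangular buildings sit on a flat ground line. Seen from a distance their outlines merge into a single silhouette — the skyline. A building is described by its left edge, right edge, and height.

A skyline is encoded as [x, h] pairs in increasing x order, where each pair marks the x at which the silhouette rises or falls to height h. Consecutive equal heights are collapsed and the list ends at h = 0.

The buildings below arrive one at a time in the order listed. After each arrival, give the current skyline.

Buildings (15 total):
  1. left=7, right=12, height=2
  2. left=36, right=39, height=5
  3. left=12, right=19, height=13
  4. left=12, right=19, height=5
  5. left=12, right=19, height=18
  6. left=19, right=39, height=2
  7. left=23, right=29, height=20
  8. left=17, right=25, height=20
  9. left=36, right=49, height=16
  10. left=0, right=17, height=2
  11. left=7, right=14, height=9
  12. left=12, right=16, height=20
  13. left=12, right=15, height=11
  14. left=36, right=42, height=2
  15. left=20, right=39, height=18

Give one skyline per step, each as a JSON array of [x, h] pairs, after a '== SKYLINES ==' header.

== SKYLINES ==
[[7,2],[12,0]]
[[7,2],[12,0],[36,5],[39,0]]
[[7,2],[12,13],[19,0],[36,5],[39,0]]
[[7,2],[12,13],[19,0],[36,5],[39,0]]
[[7,2],[12,18],[19,0],[36,5],[39,0]]
[[7,2],[12,18],[19,2],[36,5],[39,0]]
[[7,2],[12,18],[19,2],[23,20],[29,2],[36,5],[39,0]]
[[7,2],[12,18],[17,20],[29,2],[36,5],[39,0]]
[[7,2],[12,18],[17,20],[29,2],[36,16],[49,0]]
[[0,2],[12,18],[17,20],[29,2],[36,16],[49,0]]
[[0,2],[7,9],[12,18],[17,20],[29,2],[36,16],[49,0]]
[[0,2],[7,9],[12,20],[16,18],[17,20],[29,2],[36,16],[49,0]]
[[0,2],[7,9],[12,20],[16,18],[17,20],[29,2],[36,16],[49,0]]
[[0,2],[7,9],[12,20],[16,18],[17,20],[29,2],[36,16],[49,0]]
[[0,2],[7,9],[12,20],[16,18],[17,20],[29,18],[39,16],[49,0]]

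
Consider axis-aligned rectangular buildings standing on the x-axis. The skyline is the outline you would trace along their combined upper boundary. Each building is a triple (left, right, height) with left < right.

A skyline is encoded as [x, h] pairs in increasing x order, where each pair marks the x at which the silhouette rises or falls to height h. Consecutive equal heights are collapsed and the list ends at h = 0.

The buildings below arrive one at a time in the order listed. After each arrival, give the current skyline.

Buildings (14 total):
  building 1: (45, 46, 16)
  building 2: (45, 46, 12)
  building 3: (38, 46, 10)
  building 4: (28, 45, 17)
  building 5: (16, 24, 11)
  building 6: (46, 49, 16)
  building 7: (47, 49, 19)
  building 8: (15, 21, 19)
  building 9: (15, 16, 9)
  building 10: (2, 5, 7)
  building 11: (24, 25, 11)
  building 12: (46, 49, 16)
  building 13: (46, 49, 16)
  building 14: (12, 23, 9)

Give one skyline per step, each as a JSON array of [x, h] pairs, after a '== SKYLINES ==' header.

== SKYLINES ==
[[45,16],[46,0]]
[[45,16],[46,0]]
[[38,10],[45,16],[46,0]]
[[28,17],[45,16],[46,0]]
[[16,11],[24,0],[28,17],[45,16],[46,0]]
[[16,11],[24,0],[28,17],[45,16],[49,0]]
[[16,11],[24,0],[28,17],[45,16],[47,19],[49,0]]
[[15,19],[21,11],[24,0],[28,17],[45,16],[47,19],[49,0]]
[[15,19],[21,11],[24,0],[28,17],[45,16],[47,19],[49,0]]
[[2,7],[5,0],[15,19],[21,11],[24,0],[28,17],[45,16],[47,19],[49,0]]
[[2,7],[5,0],[15,19],[21,11],[25,0],[28,17],[45,16],[47,19],[49,0]]
[[2,7],[5,0],[15,19],[21,11],[25,0],[28,17],[45,16],[47,19],[49,0]]
[[2,7],[5,0],[15,19],[21,11],[25,0],[28,17],[45,16],[47,19],[49,0]]
[[2,7],[5,0],[12,9],[15,19],[21,11],[25,0],[28,17],[45,16],[47,19],[49,0]]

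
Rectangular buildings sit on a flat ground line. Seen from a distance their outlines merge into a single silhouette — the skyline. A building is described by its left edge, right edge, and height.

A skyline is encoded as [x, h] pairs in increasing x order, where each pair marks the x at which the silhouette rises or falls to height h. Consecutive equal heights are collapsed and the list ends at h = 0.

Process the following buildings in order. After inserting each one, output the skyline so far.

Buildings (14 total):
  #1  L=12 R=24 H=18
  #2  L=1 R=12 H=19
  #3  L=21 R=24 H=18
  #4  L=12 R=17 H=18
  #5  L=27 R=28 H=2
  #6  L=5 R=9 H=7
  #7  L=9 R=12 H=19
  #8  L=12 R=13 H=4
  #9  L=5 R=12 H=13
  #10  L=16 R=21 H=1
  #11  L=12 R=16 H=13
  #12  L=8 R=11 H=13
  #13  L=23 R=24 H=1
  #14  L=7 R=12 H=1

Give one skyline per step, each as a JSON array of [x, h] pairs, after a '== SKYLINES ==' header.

== SKYLINES ==
[[12,18],[24,0]]
[[1,19],[12,18],[24,0]]
[[1,19],[12,18],[24,0]]
[[1,19],[12,18],[24,0]]
[[1,19],[12,18],[24,0],[27,2],[28,0]]
[[1,19],[12,18],[24,0],[27,2],[28,0]]
[[1,19],[12,18],[24,0],[27,2],[28,0]]
[[1,19],[12,18],[24,0],[27,2],[28,0]]
[[1,19],[12,18],[24,0],[27,2],[28,0]]
[[1,19],[12,18],[24,0],[27,2],[28,0]]
[[1,19],[12,18],[24,0],[27,2],[28,0]]
[[1,19],[12,18],[24,0],[27,2],[28,0]]
[[1,19],[12,18],[24,0],[27,2],[28,0]]
[[1,19],[12,18],[24,0],[27,2],[28,0]]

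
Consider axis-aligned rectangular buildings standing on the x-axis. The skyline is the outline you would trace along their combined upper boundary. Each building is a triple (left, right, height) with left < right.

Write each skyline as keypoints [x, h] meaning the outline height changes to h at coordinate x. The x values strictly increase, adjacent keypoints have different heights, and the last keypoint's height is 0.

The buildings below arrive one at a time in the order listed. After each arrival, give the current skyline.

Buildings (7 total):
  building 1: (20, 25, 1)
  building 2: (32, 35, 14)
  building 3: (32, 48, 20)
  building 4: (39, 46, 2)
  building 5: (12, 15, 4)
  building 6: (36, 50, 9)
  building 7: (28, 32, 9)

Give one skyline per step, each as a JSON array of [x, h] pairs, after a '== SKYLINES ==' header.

== SKYLINES ==
[[20,1],[25,0]]
[[20,1],[25,0],[32,14],[35,0]]
[[20,1],[25,0],[32,20],[48,0]]
[[20,1],[25,0],[32,20],[48,0]]
[[12,4],[15,0],[20,1],[25,0],[32,20],[48,0]]
[[12,4],[15,0],[20,1],[25,0],[32,20],[48,9],[50,0]]
[[12,4],[15,0],[20,1],[25,0],[28,9],[32,20],[48,9],[50,0]]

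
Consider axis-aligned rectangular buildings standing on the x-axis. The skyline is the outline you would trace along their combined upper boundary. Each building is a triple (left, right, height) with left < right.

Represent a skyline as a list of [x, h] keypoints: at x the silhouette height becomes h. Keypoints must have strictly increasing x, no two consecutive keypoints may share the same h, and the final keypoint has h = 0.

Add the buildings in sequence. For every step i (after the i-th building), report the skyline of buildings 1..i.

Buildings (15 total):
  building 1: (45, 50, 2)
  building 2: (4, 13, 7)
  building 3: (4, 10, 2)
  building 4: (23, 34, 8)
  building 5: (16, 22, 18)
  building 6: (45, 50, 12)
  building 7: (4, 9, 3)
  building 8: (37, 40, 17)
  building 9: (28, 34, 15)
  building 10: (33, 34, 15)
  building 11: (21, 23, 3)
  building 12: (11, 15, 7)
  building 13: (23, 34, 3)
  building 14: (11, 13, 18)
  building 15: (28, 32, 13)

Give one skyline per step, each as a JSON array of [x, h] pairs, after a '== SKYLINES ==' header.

== SKYLINES ==
[[45,2],[50,0]]
[[4,7],[13,0],[45,2],[50,0]]
[[4,7],[13,0],[45,2],[50,0]]
[[4,7],[13,0],[23,8],[34,0],[45,2],[50,0]]
[[4,7],[13,0],[16,18],[22,0],[23,8],[34,0],[45,2],[50,0]]
[[4,7],[13,0],[16,18],[22,0],[23,8],[34,0],[45,12],[50,0]]
[[4,7],[13,0],[16,18],[22,0],[23,8],[34,0],[45,12],[50,0]]
[[4,7],[13,0],[16,18],[22,0],[23,8],[34,0],[37,17],[40,0],[45,12],[50,0]]
[[4,7],[13,0],[16,18],[22,0],[23,8],[28,15],[34,0],[37,17],[40,0],[45,12],[50,0]]
[[4,7],[13,0],[16,18],[22,0],[23,8],[28,15],[34,0],[37,17],[40,0],[45,12],[50,0]]
[[4,7],[13,0],[16,18],[22,3],[23,8],[28,15],[34,0],[37,17],[40,0],[45,12],[50,0]]
[[4,7],[15,0],[16,18],[22,3],[23,8],[28,15],[34,0],[37,17],[40,0],[45,12],[50,0]]
[[4,7],[15,0],[16,18],[22,3],[23,8],[28,15],[34,0],[37,17],[40,0],[45,12],[50,0]]
[[4,7],[11,18],[13,7],[15,0],[16,18],[22,3],[23,8],[28,15],[34,0],[37,17],[40,0],[45,12],[50,0]]
[[4,7],[11,18],[13,7],[15,0],[16,18],[22,3],[23,8],[28,15],[34,0],[37,17],[40,0],[45,12],[50,0]]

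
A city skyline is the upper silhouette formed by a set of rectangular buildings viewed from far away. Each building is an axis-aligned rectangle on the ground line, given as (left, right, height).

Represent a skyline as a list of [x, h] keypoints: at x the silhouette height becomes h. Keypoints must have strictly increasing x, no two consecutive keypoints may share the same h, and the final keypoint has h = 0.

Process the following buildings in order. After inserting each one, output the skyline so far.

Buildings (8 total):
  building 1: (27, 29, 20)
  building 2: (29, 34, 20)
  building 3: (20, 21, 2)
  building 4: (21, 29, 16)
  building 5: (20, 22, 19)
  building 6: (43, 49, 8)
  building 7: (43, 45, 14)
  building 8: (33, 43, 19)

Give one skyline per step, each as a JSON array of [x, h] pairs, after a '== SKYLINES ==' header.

== SKYLINES ==
[[27,20],[29,0]]
[[27,20],[34,0]]
[[20,2],[21,0],[27,20],[34,0]]
[[20,2],[21,16],[27,20],[34,0]]
[[20,19],[22,16],[27,20],[34,0]]
[[20,19],[22,16],[27,20],[34,0],[43,8],[49,0]]
[[20,19],[22,16],[27,20],[34,0],[43,14],[45,8],[49,0]]
[[20,19],[22,16],[27,20],[34,19],[43,14],[45,8],[49,0]]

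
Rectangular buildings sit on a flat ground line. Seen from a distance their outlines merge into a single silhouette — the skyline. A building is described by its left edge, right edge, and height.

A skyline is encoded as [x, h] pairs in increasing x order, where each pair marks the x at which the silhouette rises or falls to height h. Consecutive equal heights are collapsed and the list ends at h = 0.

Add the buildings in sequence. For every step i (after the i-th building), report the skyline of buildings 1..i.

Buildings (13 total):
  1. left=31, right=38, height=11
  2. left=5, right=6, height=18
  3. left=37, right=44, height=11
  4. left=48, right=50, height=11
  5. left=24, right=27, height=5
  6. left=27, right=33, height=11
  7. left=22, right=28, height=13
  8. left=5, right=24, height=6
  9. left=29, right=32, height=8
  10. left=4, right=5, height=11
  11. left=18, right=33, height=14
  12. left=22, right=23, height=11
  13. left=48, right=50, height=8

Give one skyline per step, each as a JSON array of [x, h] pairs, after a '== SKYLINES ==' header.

== SKYLINES ==
[[31,11],[38,0]]
[[5,18],[6,0],[31,11],[38,0]]
[[5,18],[6,0],[31,11],[44,0]]
[[5,18],[6,0],[31,11],[44,0],[48,11],[50,0]]
[[5,18],[6,0],[24,5],[27,0],[31,11],[44,0],[48,11],[50,0]]
[[5,18],[6,0],[24,5],[27,11],[44,0],[48,11],[50,0]]
[[5,18],[6,0],[22,13],[28,11],[44,0],[48,11],[50,0]]
[[5,18],[6,6],[22,13],[28,11],[44,0],[48,11],[50,0]]
[[5,18],[6,6],[22,13],[28,11],[44,0],[48,11],[50,0]]
[[4,11],[5,18],[6,6],[22,13],[28,11],[44,0],[48,11],[50,0]]
[[4,11],[5,18],[6,6],[18,14],[33,11],[44,0],[48,11],[50,0]]
[[4,11],[5,18],[6,6],[18,14],[33,11],[44,0],[48,11],[50,0]]
[[4,11],[5,18],[6,6],[18,14],[33,11],[44,0],[48,11],[50,0]]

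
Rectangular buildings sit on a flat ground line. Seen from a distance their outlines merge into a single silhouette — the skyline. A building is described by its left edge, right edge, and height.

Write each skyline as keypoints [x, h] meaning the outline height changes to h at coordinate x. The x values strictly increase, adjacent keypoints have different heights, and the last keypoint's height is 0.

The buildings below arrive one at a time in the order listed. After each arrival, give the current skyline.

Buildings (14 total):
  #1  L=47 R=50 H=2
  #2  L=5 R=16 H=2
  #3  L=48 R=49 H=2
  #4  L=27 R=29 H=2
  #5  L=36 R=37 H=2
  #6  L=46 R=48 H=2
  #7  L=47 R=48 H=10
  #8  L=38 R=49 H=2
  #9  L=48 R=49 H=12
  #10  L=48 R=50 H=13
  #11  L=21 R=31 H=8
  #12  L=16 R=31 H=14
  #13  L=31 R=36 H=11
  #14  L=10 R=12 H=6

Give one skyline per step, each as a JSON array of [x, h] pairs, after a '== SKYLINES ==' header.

== SKYLINES ==
[[47,2],[50,0]]
[[5,2],[16,0],[47,2],[50,0]]
[[5,2],[16,0],[47,2],[50,0]]
[[5,2],[16,0],[27,2],[29,0],[47,2],[50,0]]
[[5,2],[16,0],[27,2],[29,0],[36,2],[37,0],[47,2],[50,0]]
[[5,2],[16,0],[27,2],[29,0],[36,2],[37,0],[46,2],[50,0]]
[[5,2],[16,0],[27,2],[29,0],[36,2],[37,0],[46,2],[47,10],[48,2],[50,0]]
[[5,2],[16,0],[27,2],[29,0],[36,2],[37,0],[38,2],[47,10],[48,2],[50,0]]
[[5,2],[16,0],[27,2],[29,0],[36,2],[37,0],[38,2],[47,10],[48,12],[49,2],[50,0]]
[[5,2],[16,0],[27,2],[29,0],[36,2],[37,0],[38,2],[47,10],[48,13],[50,0]]
[[5,2],[16,0],[21,8],[31,0],[36,2],[37,0],[38,2],[47,10],[48,13],[50,0]]
[[5,2],[16,14],[31,0],[36,2],[37,0],[38,2],[47,10],[48,13],[50,0]]
[[5,2],[16,14],[31,11],[36,2],[37,0],[38,2],[47,10],[48,13],[50,0]]
[[5,2],[10,6],[12,2],[16,14],[31,11],[36,2],[37,0],[38,2],[47,10],[48,13],[50,0]]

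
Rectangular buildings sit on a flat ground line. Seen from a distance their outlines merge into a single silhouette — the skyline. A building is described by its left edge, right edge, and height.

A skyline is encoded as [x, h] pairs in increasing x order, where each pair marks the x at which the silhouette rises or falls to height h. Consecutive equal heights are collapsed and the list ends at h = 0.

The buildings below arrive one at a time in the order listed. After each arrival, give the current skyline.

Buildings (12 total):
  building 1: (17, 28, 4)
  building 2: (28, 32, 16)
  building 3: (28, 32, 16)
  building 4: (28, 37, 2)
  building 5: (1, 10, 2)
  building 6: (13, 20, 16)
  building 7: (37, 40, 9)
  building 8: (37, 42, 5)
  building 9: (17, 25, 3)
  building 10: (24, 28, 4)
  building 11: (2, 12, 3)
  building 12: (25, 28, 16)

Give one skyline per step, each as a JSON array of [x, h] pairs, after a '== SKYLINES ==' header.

== SKYLINES ==
[[17,4],[28,0]]
[[17,4],[28,16],[32,0]]
[[17,4],[28,16],[32,0]]
[[17,4],[28,16],[32,2],[37,0]]
[[1,2],[10,0],[17,4],[28,16],[32,2],[37,0]]
[[1,2],[10,0],[13,16],[20,4],[28,16],[32,2],[37,0]]
[[1,2],[10,0],[13,16],[20,4],[28,16],[32,2],[37,9],[40,0]]
[[1,2],[10,0],[13,16],[20,4],[28,16],[32,2],[37,9],[40,5],[42,0]]
[[1,2],[10,0],[13,16],[20,4],[28,16],[32,2],[37,9],[40,5],[42,0]]
[[1,2],[10,0],[13,16],[20,4],[28,16],[32,2],[37,9],[40,5],[42,0]]
[[1,2],[2,3],[12,0],[13,16],[20,4],[28,16],[32,2],[37,9],[40,5],[42,0]]
[[1,2],[2,3],[12,0],[13,16],[20,4],[25,16],[32,2],[37,9],[40,5],[42,0]]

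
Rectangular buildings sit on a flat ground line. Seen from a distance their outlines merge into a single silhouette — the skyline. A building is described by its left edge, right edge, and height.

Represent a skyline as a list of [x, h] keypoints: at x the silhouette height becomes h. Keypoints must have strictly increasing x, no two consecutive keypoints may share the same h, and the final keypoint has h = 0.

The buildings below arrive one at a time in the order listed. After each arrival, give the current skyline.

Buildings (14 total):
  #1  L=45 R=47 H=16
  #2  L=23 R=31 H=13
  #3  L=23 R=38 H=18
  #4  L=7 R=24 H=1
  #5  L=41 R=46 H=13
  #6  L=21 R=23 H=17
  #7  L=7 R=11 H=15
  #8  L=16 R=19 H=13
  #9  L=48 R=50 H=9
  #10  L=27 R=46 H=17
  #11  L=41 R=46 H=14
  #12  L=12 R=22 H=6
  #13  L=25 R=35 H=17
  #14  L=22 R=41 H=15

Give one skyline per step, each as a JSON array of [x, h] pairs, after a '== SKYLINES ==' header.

== SKYLINES ==
[[45,16],[47,0]]
[[23,13],[31,0],[45,16],[47,0]]
[[23,18],[38,0],[45,16],[47,0]]
[[7,1],[23,18],[38,0],[45,16],[47,0]]
[[7,1],[23,18],[38,0],[41,13],[45,16],[47,0]]
[[7,1],[21,17],[23,18],[38,0],[41,13],[45,16],[47,0]]
[[7,15],[11,1],[21,17],[23,18],[38,0],[41,13],[45,16],[47,0]]
[[7,15],[11,1],[16,13],[19,1],[21,17],[23,18],[38,0],[41,13],[45,16],[47,0]]
[[7,15],[11,1],[16,13],[19,1],[21,17],[23,18],[38,0],[41,13],[45,16],[47,0],[48,9],[50,0]]
[[7,15],[11,1],[16,13],[19,1],[21,17],[23,18],[38,17],[46,16],[47,0],[48,9],[50,0]]
[[7,15],[11,1],[16,13],[19,1],[21,17],[23,18],[38,17],[46,16],[47,0],[48,9],[50,0]]
[[7,15],[11,1],[12,6],[16,13],[19,6],[21,17],[23,18],[38,17],[46,16],[47,0],[48,9],[50,0]]
[[7,15],[11,1],[12,6],[16,13],[19,6],[21,17],[23,18],[38,17],[46,16],[47,0],[48,9],[50,0]]
[[7,15],[11,1],[12,6],[16,13],[19,6],[21,17],[23,18],[38,17],[46,16],[47,0],[48,9],[50,0]]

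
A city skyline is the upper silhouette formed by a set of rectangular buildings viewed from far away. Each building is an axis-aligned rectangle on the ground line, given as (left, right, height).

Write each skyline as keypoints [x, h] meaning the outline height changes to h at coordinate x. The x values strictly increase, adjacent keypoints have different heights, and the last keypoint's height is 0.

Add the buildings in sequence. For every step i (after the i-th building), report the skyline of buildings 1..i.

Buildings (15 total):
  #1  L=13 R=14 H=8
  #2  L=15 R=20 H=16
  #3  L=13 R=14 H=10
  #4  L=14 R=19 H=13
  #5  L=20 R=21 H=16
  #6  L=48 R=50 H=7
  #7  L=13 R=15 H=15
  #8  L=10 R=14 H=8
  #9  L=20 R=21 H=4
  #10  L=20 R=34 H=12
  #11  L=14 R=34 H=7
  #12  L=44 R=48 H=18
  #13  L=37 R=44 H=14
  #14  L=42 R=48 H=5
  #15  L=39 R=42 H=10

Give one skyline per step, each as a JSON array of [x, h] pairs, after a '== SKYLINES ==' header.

== SKYLINES ==
[[13,8],[14,0]]
[[13,8],[14,0],[15,16],[20,0]]
[[13,10],[14,0],[15,16],[20,0]]
[[13,10],[14,13],[15,16],[20,0]]
[[13,10],[14,13],[15,16],[21,0]]
[[13,10],[14,13],[15,16],[21,0],[48,7],[50,0]]
[[13,15],[15,16],[21,0],[48,7],[50,0]]
[[10,8],[13,15],[15,16],[21,0],[48,7],[50,0]]
[[10,8],[13,15],[15,16],[21,0],[48,7],[50,0]]
[[10,8],[13,15],[15,16],[21,12],[34,0],[48,7],[50,0]]
[[10,8],[13,15],[15,16],[21,12],[34,0],[48,7],[50,0]]
[[10,8],[13,15],[15,16],[21,12],[34,0],[44,18],[48,7],[50,0]]
[[10,8],[13,15],[15,16],[21,12],[34,0],[37,14],[44,18],[48,7],[50,0]]
[[10,8],[13,15],[15,16],[21,12],[34,0],[37,14],[44,18],[48,7],[50,0]]
[[10,8],[13,15],[15,16],[21,12],[34,0],[37,14],[44,18],[48,7],[50,0]]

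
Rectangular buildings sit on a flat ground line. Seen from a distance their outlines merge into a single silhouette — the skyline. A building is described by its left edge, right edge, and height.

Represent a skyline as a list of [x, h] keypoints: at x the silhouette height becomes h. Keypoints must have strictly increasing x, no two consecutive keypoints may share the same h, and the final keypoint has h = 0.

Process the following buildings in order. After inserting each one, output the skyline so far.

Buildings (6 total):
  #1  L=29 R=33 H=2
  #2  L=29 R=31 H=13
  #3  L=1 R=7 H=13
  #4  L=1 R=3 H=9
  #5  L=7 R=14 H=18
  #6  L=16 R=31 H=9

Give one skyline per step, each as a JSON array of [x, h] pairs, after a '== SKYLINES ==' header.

== SKYLINES ==
[[29,2],[33,0]]
[[29,13],[31,2],[33,0]]
[[1,13],[7,0],[29,13],[31,2],[33,0]]
[[1,13],[7,0],[29,13],[31,2],[33,0]]
[[1,13],[7,18],[14,0],[29,13],[31,2],[33,0]]
[[1,13],[7,18],[14,0],[16,9],[29,13],[31,2],[33,0]]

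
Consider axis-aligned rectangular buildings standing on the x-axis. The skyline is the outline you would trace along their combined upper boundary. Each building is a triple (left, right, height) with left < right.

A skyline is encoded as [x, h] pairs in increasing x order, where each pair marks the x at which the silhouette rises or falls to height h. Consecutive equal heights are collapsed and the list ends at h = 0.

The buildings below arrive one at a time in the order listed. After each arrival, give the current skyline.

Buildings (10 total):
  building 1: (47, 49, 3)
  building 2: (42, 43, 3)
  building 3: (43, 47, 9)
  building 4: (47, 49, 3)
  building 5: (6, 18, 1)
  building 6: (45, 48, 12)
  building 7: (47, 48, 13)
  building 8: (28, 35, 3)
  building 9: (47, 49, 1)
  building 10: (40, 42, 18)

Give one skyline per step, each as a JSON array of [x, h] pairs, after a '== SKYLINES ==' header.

== SKYLINES ==
[[47,3],[49,0]]
[[42,3],[43,0],[47,3],[49,0]]
[[42,3],[43,9],[47,3],[49,0]]
[[42,3],[43,9],[47,3],[49,0]]
[[6,1],[18,0],[42,3],[43,9],[47,3],[49,0]]
[[6,1],[18,0],[42,3],[43,9],[45,12],[48,3],[49,0]]
[[6,1],[18,0],[42,3],[43,9],[45,12],[47,13],[48,3],[49,0]]
[[6,1],[18,0],[28,3],[35,0],[42,3],[43,9],[45,12],[47,13],[48,3],[49,0]]
[[6,1],[18,0],[28,3],[35,0],[42,3],[43,9],[45,12],[47,13],[48,3],[49,0]]
[[6,1],[18,0],[28,3],[35,0],[40,18],[42,3],[43,9],[45,12],[47,13],[48,3],[49,0]]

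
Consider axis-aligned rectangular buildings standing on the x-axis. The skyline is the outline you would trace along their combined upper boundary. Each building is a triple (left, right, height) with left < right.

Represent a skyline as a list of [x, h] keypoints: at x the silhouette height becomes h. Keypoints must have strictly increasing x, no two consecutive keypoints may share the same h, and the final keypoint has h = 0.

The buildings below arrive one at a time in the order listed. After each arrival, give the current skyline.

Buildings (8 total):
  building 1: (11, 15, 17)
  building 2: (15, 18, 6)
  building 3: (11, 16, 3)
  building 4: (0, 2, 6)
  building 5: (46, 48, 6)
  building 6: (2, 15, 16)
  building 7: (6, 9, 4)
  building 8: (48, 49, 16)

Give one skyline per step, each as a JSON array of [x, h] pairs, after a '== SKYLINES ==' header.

== SKYLINES ==
[[11,17],[15,0]]
[[11,17],[15,6],[18,0]]
[[11,17],[15,6],[18,0]]
[[0,6],[2,0],[11,17],[15,6],[18,0]]
[[0,6],[2,0],[11,17],[15,6],[18,0],[46,6],[48,0]]
[[0,6],[2,16],[11,17],[15,6],[18,0],[46,6],[48,0]]
[[0,6],[2,16],[11,17],[15,6],[18,0],[46,6],[48,0]]
[[0,6],[2,16],[11,17],[15,6],[18,0],[46,6],[48,16],[49,0]]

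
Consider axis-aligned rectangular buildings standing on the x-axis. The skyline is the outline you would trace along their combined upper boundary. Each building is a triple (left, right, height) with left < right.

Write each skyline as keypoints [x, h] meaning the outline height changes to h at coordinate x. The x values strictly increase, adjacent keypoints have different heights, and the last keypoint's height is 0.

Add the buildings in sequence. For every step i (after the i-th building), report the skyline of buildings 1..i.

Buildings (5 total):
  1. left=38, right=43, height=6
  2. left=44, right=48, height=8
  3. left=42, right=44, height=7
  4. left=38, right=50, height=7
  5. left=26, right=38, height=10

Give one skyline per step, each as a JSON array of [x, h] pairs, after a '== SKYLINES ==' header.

== SKYLINES ==
[[38,6],[43,0]]
[[38,6],[43,0],[44,8],[48,0]]
[[38,6],[42,7],[44,8],[48,0]]
[[38,7],[44,8],[48,7],[50,0]]
[[26,10],[38,7],[44,8],[48,7],[50,0]]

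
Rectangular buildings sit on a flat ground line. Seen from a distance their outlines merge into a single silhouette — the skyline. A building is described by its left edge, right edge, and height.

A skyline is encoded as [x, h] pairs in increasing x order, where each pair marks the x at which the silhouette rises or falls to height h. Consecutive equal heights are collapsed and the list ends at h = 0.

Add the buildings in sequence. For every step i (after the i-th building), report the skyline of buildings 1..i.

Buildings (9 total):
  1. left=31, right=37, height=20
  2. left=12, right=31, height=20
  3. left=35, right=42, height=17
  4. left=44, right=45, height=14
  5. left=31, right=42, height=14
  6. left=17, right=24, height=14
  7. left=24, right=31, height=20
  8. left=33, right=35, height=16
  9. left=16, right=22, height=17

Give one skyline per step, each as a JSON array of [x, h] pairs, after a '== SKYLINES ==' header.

== SKYLINES ==
[[31,20],[37,0]]
[[12,20],[37,0]]
[[12,20],[37,17],[42,0]]
[[12,20],[37,17],[42,0],[44,14],[45,0]]
[[12,20],[37,17],[42,0],[44,14],[45,0]]
[[12,20],[37,17],[42,0],[44,14],[45,0]]
[[12,20],[37,17],[42,0],[44,14],[45,0]]
[[12,20],[37,17],[42,0],[44,14],[45,0]]
[[12,20],[37,17],[42,0],[44,14],[45,0]]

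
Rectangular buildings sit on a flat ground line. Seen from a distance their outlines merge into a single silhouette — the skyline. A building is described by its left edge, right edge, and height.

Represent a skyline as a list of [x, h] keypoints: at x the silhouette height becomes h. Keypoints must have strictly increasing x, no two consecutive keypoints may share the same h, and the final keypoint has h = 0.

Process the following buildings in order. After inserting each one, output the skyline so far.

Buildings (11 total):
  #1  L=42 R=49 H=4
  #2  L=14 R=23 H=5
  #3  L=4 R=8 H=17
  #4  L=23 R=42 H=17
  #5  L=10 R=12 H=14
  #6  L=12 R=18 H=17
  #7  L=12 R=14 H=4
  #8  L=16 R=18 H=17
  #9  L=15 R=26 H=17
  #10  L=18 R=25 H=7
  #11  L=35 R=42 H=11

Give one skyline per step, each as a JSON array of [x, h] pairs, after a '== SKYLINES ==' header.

== SKYLINES ==
[[42,4],[49,0]]
[[14,5],[23,0],[42,4],[49,0]]
[[4,17],[8,0],[14,5],[23,0],[42,4],[49,0]]
[[4,17],[8,0],[14,5],[23,17],[42,4],[49,0]]
[[4,17],[8,0],[10,14],[12,0],[14,5],[23,17],[42,4],[49,0]]
[[4,17],[8,0],[10,14],[12,17],[18,5],[23,17],[42,4],[49,0]]
[[4,17],[8,0],[10,14],[12,17],[18,5],[23,17],[42,4],[49,0]]
[[4,17],[8,0],[10,14],[12,17],[18,5],[23,17],[42,4],[49,0]]
[[4,17],[8,0],[10,14],[12,17],[42,4],[49,0]]
[[4,17],[8,0],[10,14],[12,17],[42,4],[49,0]]
[[4,17],[8,0],[10,14],[12,17],[42,4],[49,0]]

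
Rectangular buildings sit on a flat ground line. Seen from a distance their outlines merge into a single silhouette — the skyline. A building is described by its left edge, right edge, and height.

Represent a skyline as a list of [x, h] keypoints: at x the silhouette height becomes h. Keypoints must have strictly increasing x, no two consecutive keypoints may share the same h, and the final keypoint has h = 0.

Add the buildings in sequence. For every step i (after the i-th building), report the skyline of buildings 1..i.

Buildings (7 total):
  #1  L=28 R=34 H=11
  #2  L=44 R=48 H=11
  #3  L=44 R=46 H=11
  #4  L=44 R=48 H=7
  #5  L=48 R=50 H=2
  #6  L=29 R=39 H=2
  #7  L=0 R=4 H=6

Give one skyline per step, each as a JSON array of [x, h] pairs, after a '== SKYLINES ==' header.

== SKYLINES ==
[[28,11],[34,0]]
[[28,11],[34,0],[44,11],[48,0]]
[[28,11],[34,0],[44,11],[48,0]]
[[28,11],[34,0],[44,11],[48,0]]
[[28,11],[34,0],[44,11],[48,2],[50,0]]
[[28,11],[34,2],[39,0],[44,11],[48,2],[50,0]]
[[0,6],[4,0],[28,11],[34,2],[39,0],[44,11],[48,2],[50,0]]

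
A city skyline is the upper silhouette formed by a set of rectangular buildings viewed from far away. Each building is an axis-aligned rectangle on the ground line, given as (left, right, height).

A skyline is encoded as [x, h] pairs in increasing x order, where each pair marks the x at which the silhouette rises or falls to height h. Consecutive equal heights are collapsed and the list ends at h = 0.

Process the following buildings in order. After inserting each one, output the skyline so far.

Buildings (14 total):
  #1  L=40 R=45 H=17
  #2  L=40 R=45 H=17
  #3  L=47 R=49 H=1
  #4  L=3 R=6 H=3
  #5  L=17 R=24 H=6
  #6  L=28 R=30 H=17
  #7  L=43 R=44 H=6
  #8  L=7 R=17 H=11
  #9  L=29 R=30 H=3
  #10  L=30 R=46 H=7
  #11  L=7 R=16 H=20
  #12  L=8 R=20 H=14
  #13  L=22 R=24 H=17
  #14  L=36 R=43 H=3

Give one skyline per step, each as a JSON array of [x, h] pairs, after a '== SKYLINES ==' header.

== SKYLINES ==
[[40,17],[45,0]]
[[40,17],[45,0]]
[[40,17],[45,0],[47,1],[49,0]]
[[3,3],[6,0],[40,17],[45,0],[47,1],[49,0]]
[[3,3],[6,0],[17,6],[24,0],[40,17],[45,0],[47,1],[49,0]]
[[3,3],[6,0],[17,6],[24,0],[28,17],[30,0],[40,17],[45,0],[47,1],[49,0]]
[[3,3],[6,0],[17,6],[24,0],[28,17],[30,0],[40,17],[45,0],[47,1],[49,0]]
[[3,3],[6,0],[7,11],[17,6],[24,0],[28,17],[30,0],[40,17],[45,0],[47,1],[49,0]]
[[3,3],[6,0],[7,11],[17,6],[24,0],[28,17],[30,0],[40,17],[45,0],[47,1],[49,0]]
[[3,3],[6,0],[7,11],[17,6],[24,0],[28,17],[30,7],[40,17],[45,7],[46,0],[47,1],[49,0]]
[[3,3],[6,0],[7,20],[16,11],[17,6],[24,0],[28,17],[30,7],[40,17],[45,7],[46,0],[47,1],[49,0]]
[[3,3],[6,0],[7,20],[16,14],[20,6],[24,0],[28,17],[30,7],[40,17],[45,7],[46,0],[47,1],[49,0]]
[[3,3],[6,0],[7,20],[16,14],[20,6],[22,17],[24,0],[28,17],[30,7],[40,17],[45,7],[46,0],[47,1],[49,0]]
[[3,3],[6,0],[7,20],[16,14],[20,6],[22,17],[24,0],[28,17],[30,7],[40,17],[45,7],[46,0],[47,1],[49,0]]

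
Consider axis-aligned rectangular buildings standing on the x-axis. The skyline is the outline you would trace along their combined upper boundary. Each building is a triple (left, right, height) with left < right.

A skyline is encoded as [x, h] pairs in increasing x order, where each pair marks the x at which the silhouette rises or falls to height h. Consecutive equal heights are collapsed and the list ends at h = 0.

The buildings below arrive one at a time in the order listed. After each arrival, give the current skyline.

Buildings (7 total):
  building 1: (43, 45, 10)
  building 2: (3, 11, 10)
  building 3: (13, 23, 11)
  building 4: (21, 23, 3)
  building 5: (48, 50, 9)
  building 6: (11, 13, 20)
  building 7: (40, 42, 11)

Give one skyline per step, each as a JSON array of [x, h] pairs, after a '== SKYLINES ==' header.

== SKYLINES ==
[[43,10],[45,0]]
[[3,10],[11,0],[43,10],[45,0]]
[[3,10],[11,0],[13,11],[23,0],[43,10],[45,0]]
[[3,10],[11,0],[13,11],[23,0],[43,10],[45,0]]
[[3,10],[11,0],[13,11],[23,0],[43,10],[45,0],[48,9],[50,0]]
[[3,10],[11,20],[13,11],[23,0],[43,10],[45,0],[48,9],[50,0]]
[[3,10],[11,20],[13,11],[23,0],[40,11],[42,0],[43,10],[45,0],[48,9],[50,0]]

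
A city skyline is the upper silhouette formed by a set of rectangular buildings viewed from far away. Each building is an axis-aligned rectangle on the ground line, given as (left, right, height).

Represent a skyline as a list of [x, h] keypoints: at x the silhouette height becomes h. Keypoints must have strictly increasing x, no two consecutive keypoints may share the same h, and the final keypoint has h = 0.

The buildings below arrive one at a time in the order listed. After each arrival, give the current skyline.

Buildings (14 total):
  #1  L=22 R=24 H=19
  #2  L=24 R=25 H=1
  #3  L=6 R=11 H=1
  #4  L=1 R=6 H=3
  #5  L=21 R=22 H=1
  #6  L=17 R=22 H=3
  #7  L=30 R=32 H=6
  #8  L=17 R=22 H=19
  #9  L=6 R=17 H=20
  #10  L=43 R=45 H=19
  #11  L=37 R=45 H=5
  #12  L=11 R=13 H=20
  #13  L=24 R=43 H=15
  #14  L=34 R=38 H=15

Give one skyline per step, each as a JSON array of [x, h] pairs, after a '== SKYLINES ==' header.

== SKYLINES ==
[[22,19],[24,0]]
[[22,19],[24,1],[25,0]]
[[6,1],[11,0],[22,19],[24,1],[25,0]]
[[1,3],[6,1],[11,0],[22,19],[24,1],[25,0]]
[[1,3],[6,1],[11,0],[21,1],[22,19],[24,1],[25,0]]
[[1,3],[6,1],[11,0],[17,3],[22,19],[24,1],[25,0]]
[[1,3],[6,1],[11,0],[17,3],[22,19],[24,1],[25,0],[30,6],[32,0]]
[[1,3],[6,1],[11,0],[17,19],[24,1],[25,0],[30,6],[32,0]]
[[1,3],[6,20],[17,19],[24,1],[25,0],[30,6],[32,0]]
[[1,3],[6,20],[17,19],[24,1],[25,0],[30,6],[32,0],[43,19],[45,0]]
[[1,3],[6,20],[17,19],[24,1],[25,0],[30,6],[32,0],[37,5],[43,19],[45,0]]
[[1,3],[6,20],[17,19],[24,1],[25,0],[30,6],[32,0],[37,5],[43,19],[45,0]]
[[1,3],[6,20],[17,19],[24,15],[43,19],[45,0]]
[[1,3],[6,20],[17,19],[24,15],[43,19],[45,0]]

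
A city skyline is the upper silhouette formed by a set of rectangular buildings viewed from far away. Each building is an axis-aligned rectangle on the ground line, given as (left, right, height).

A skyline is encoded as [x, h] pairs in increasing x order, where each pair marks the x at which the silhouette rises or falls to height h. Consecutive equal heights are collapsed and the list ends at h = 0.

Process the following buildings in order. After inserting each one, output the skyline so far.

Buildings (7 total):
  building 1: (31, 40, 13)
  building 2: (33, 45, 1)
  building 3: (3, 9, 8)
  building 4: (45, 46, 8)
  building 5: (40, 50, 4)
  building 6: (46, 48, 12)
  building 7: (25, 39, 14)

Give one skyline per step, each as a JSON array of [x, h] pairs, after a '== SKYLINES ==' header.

== SKYLINES ==
[[31,13],[40,0]]
[[31,13],[40,1],[45,0]]
[[3,8],[9,0],[31,13],[40,1],[45,0]]
[[3,8],[9,0],[31,13],[40,1],[45,8],[46,0]]
[[3,8],[9,0],[31,13],[40,4],[45,8],[46,4],[50,0]]
[[3,8],[9,0],[31,13],[40,4],[45,8],[46,12],[48,4],[50,0]]
[[3,8],[9,0],[25,14],[39,13],[40,4],[45,8],[46,12],[48,4],[50,0]]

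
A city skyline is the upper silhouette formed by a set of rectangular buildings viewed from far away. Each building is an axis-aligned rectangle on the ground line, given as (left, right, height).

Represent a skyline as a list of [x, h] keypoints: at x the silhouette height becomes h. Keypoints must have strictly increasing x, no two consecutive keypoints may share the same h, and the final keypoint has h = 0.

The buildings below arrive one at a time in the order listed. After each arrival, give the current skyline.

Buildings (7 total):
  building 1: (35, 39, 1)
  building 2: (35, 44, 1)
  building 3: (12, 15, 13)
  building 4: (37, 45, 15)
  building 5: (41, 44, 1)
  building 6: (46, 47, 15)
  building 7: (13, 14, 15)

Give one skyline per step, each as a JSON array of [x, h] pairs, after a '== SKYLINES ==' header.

== SKYLINES ==
[[35,1],[39,0]]
[[35,1],[44,0]]
[[12,13],[15,0],[35,1],[44,0]]
[[12,13],[15,0],[35,1],[37,15],[45,0]]
[[12,13],[15,0],[35,1],[37,15],[45,0]]
[[12,13],[15,0],[35,1],[37,15],[45,0],[46,15],[47,0]]
[[12,13],[13,15],[14,13],[15,0],[35,1],[37,15],[45,0],[46,15],[47,0]]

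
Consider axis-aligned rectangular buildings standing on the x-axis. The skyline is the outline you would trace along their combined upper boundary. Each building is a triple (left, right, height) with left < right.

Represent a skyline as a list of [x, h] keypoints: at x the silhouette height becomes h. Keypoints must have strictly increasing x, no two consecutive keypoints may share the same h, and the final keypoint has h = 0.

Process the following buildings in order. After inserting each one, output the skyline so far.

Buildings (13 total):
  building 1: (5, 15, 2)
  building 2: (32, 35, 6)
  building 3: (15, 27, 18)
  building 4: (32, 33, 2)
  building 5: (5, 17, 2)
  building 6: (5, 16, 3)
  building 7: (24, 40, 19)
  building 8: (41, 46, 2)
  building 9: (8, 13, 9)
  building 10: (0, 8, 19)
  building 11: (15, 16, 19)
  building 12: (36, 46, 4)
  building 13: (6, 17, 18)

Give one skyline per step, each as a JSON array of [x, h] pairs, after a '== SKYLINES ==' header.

== SKYLINES ==
[[5,2],[15,0]]
[[5,2],[15,0],[32,6],[35,0]]
[[5,2],[15,18],[27,0],[32,6],[35,0]]
[[5,2],[15,18],[27,0],[32,6],[35,0]]
[[5,2],[15,18],[27,0],[32,6],[35,0]]
[[5,3],[15,18],[27,0],[32,6],[35,0]]
[[5,3],[15,18],[24,19],[40,0]]
[[5,3],[15,18],[24,19],[40,0],[41,2],[46,0]]
[[5,3],[8,9],[13,3],[15,18],[24,19],[40,0],[41,2],[46,0]]
[[0,19],[8,9],[13,3],[15,18],[24,19],[40,0],[41,2],[46,0]]
[[0,19],[8,9],[13,3],[15,19],[16,18],[24,19],[40,0],[41,2],[46,0]]
[[0,19],[8,9],[13,3],[15,19],[16,18],[24,19],[40,4],[46,0]]
[[0,19],[8,18],[15,19],[16,18],[24,19],[40,4],[46,0]]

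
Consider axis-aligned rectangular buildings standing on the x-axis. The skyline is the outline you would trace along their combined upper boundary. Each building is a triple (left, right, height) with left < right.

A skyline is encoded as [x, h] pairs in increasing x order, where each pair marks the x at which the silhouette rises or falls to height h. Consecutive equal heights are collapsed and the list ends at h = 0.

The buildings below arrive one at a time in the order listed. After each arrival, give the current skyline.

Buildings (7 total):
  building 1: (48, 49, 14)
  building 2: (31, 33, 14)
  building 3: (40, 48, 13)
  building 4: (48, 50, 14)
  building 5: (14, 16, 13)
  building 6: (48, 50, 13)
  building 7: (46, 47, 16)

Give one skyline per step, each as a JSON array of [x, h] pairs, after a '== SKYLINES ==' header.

== SKYLINES ==
[[48,14],[49,0]]
[[31,14],[33,0],[48,14],[49,0]]
[[31,14],[33,0],[40,13],[48,14],[49,0]]
[[31,14],[33,0],[40,13],[48,14],[50,0]]
[[14,13],[16,0],[31,14],[33,0],[40,13],[48,14],[50,0]]
[[14,13],[16,0],[31,14],[33,0],[40,13],[48,14],[50,0]]
[[14,13],[16,0],[31,14],[33,0],[40,13],[46,16],[47,13],[48,14],[50,0]]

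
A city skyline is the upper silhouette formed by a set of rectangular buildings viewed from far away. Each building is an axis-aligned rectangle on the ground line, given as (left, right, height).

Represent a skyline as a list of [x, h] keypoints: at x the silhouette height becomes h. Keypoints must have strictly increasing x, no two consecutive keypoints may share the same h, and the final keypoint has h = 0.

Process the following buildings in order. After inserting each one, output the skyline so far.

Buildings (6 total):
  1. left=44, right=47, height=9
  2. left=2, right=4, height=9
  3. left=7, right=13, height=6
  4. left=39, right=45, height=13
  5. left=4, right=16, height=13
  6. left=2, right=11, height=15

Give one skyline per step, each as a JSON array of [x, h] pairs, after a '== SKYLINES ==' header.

== SKYLINES ==
[[44,9],[47,0]]
[[2,9],[4,0],[44,9],[47,0]]
[[2,9],[4,0],[7,6],[13,0],[44,9],[47,0]]
[[2,9],[4,0],[7,6],[13,0],[39,13],[45,9],[47,0]]
[[2,9],[4,13],[16,0],[39,13],[45,9],[47,0]]
[[2,15],[11,13],[16,0],[39,13],[45,9],[47,0]]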